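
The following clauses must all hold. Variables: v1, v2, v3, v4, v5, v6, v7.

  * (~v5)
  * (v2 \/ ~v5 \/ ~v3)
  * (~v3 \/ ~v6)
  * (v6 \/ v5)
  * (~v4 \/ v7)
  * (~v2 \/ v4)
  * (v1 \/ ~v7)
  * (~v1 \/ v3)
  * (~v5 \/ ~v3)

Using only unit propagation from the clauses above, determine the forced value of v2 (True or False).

False

(~v5) stands alone — v5 = False.
In (v5 \/ v6), v5 is now false; v6 must hold, so v6 = True.
(~v3 \/ ~v6): since v6 = True, the clause reduces to (~v3). v3 = False.
(~v1 \/ v3) with v3 = False leaves only ~v1, so v1 = False.
In (v1 \/ ~v7), v1 is now false; ~v7 must hold, so v7 = False.
In (~v4 \/ v7), v7 is now false; ~v4 must hold, so v4 = False.
From (v4 \/ ~v2) and v4 = False: v2 = False.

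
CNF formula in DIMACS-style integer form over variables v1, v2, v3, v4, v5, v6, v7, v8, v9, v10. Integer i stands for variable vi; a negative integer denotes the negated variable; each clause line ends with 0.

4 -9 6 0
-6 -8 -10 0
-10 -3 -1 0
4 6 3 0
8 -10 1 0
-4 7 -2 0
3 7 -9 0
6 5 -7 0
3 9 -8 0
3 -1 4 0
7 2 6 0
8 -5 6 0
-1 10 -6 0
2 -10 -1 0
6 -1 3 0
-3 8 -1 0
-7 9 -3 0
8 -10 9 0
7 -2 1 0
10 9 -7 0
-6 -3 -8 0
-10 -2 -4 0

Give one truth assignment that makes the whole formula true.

v1 = F, v2 = T, v3 = F, v4 = T, v5 = T, v6 = T, v7 = T, v8 = F, v9 = T, v10 = F

Set v1 = False and propagate.
Set v2 = True and propagate.
  then v7 is forced to True.
Try v3 = False.
The remaining clauses are satisfied by v4 = True, v5 = True, v6 = True, v8 = False, v9 = True, v10 = False.
Every clause has at least one true literal under this assignment.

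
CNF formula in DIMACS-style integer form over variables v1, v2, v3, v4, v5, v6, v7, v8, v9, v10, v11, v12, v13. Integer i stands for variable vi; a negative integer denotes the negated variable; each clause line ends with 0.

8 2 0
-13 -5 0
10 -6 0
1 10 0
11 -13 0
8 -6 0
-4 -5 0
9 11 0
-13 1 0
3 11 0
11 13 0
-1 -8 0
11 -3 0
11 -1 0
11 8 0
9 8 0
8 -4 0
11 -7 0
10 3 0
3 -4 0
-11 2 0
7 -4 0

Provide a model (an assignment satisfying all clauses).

v1=T, v2=T, v3=T, v4=F, v5=F, v6=F, v7=T, v8=F, v9=T, v10=T, v11=T, v12=T, v13=F

v2 occurs only positively in the remaining clauses — set v2 = True.
v4 occurs only negated in the remaining clauses — set v4 = False.
Try v1 = True.
  then v8 is forced to False.
  then v6 is forced to False.
  then v11 is forced to True.
  then v9 is forced to True.
Branch on v3: take v3 = True.
Try v5 = False.
v7, v10, v12, v13 are now unconstrained; take v7 = True, v10 = True, v12 = True, v13 = False.
Every clause has at least one true literal under this assignment.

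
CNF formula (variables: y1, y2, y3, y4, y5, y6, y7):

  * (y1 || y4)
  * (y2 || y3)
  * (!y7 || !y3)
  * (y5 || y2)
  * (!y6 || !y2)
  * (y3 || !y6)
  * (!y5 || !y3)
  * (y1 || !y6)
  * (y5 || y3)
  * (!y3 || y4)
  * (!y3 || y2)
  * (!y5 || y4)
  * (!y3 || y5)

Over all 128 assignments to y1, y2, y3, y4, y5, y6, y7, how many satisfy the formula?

The models are:
  y1=F y2=T y3=F y4=T y5=T y6=F y7=F
  y1=F y2=T y3=F y4=T y5=T y6=F y7=T
  y1=T y2=T y3=F y4=T y5=T y6=F y7=F
  y1=T y2=T y3=F y4=T y5=T y6=F y7=T
That's 4 in total.

4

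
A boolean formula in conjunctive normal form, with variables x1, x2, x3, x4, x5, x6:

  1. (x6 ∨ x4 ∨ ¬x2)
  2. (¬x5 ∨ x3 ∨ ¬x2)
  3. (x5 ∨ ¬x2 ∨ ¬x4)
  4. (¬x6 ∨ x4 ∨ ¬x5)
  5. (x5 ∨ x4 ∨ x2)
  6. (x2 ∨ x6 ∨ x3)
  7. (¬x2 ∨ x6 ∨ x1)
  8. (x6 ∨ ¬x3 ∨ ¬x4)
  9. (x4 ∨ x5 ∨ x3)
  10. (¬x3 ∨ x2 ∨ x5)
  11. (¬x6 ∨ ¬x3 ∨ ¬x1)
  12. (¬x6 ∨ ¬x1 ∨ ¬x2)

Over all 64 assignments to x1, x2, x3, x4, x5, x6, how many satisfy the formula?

9

Case analysis on x2 and x6:
  x2=T, x6=T: remaining (x1,x3,x4,x5) ∈ {(F,T,F,F); (F,T,T,T)} — 2.
  x2=T, x6=F: a clause becomes empty — 0.
  x2=F, x6=T: 5 of the 16 assignments to (x1,x3,x4,x5) work.
  x2=F, x6=F: remaining (x1,x3,x4,x5) ∈ {(F,T,F,T); (T,T,F,T)} — 2.
Total: 2 + 0 + 5 + 2 = 9.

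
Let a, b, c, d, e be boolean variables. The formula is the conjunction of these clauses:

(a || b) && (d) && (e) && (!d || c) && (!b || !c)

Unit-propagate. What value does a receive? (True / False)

True

(d) is a unit clause: d = True.
(e) stands alone — e = True.
In (!d || c), !d is now false; c must hold, so c = True.
In (!c || !b), !c is now false; !b must hold, so b = False.
(b || a): since b = False, the clause reduces to (a). a = True.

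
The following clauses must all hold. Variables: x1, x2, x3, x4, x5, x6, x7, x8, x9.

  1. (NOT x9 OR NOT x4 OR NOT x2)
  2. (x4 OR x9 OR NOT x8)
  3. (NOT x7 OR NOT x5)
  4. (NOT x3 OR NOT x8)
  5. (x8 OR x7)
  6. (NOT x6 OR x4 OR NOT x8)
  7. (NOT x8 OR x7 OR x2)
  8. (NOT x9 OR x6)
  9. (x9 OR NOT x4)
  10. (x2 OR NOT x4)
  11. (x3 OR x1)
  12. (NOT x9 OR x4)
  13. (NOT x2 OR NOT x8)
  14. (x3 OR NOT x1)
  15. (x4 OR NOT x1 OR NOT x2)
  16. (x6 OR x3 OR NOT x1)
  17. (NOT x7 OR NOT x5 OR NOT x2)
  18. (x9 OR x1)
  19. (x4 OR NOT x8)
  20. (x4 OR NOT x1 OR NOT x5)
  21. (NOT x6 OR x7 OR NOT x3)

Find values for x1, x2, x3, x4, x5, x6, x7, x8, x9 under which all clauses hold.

x1=1, x2=0, x3=1, x4=0, x5=0, x6=1, x7=1, x8=0, x9=0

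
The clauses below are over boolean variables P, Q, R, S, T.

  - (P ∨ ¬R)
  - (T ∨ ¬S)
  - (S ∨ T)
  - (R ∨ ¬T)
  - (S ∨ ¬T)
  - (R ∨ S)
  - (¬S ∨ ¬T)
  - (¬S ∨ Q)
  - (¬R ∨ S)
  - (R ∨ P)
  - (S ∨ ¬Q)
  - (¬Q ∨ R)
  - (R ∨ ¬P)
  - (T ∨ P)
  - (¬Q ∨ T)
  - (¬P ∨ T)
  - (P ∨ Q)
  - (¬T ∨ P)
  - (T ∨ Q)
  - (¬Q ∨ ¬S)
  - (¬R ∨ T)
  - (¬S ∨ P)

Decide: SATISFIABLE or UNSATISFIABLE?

T = True:
  propagation gives R=True, P=True, S=True; an empty clause results — contradiction.
T = False:
  propagation gives S=False; an empty clause results — contradiction.
Every branch closes, so no satisfying assignment exists.

UNSATISFIABLE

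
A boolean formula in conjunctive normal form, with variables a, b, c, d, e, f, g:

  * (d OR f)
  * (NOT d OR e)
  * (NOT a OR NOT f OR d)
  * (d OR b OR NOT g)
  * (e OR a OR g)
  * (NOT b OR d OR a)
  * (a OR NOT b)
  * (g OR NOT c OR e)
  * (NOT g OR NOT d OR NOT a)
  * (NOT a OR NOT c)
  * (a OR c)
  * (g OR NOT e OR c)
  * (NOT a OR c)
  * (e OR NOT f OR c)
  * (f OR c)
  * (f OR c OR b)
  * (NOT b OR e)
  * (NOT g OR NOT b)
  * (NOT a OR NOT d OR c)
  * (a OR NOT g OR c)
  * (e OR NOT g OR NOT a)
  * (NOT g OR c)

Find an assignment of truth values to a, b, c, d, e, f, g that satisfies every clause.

a=False, b=False, c=True, d=True, e=True, f=True, g=True

Try a = False.
  then b is forced to False.
  then c is forced to True.
Set d = True and propagate.
  then e is forced to True.
f, g are now unconstrained; take f = True, g = True.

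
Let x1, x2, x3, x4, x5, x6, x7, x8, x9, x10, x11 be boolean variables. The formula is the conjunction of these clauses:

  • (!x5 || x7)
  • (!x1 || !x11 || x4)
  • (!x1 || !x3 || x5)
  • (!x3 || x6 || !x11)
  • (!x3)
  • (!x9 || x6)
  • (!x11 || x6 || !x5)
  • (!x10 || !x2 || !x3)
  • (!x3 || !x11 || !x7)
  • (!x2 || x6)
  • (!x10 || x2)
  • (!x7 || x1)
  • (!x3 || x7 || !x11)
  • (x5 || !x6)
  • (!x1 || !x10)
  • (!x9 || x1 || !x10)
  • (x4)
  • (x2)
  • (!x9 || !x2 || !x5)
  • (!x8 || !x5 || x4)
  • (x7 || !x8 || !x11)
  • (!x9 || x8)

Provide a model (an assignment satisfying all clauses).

x1=1, x2=1, x3=0, x4=1, x5=1, x6=1, x7=1, x8=0, x9=0, x10=0, x11=1

(!x3) is a unit clause, so x3 = False.
Unit propagation: (x4) forces x4 = True.
(x2) is a unit clause, so x2 = True.
(x6) is a unit clause, so x6 = True.
The clause (x5) is unit: x5 must be True.
The clause (x7) is unit: x7 must be True.
The clause (x1) is unit: x1 must be True.
The clause (!x10) is unit: x10 must be False.
(!x9) is a unit clause, so x9 = False.
x8, x11 are now unconstrained; take x8 = False, x11 = True.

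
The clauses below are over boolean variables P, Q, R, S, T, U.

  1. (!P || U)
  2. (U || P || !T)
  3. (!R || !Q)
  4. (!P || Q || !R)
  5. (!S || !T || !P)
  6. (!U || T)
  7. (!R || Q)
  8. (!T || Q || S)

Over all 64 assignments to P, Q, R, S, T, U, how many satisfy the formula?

8

Case analysis on P and Q:
  P=T, Q=T: remaining (R,S,T,U) ∈ {(F,F,T,T)} — 1.
  P=T, Q=F: a clause becomes empty — 0.
  P=F, Q=T: remaining (R,S,T,U) ∈ {(F,F,F,F); (F,F,T,T); (F,T,F,F); (F,T,T,T)} — 4.
  P=F, Q=F: remaining (R,S,T,U) ∈ {(F,F,F,F); (F,T,F,F); (F,T,T,T)} — 3.
Total: 1 + 0 + 4 + 3 = 8.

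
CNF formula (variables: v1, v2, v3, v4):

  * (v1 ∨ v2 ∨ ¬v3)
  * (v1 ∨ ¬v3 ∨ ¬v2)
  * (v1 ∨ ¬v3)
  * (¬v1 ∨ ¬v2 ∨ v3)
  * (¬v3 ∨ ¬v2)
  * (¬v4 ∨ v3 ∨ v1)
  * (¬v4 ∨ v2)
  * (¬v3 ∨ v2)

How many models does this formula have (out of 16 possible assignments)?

3

The models are:
  v1=0 v2=0 v3=0 v4=0
  v1=0 v2=1 v3=0 v4=0
  v1=1 v2=0 v3=0 v4=0
That's 3 in total.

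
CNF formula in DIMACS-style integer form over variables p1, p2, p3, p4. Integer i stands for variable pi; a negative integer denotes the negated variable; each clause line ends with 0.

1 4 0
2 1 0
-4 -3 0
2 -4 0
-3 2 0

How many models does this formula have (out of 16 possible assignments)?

5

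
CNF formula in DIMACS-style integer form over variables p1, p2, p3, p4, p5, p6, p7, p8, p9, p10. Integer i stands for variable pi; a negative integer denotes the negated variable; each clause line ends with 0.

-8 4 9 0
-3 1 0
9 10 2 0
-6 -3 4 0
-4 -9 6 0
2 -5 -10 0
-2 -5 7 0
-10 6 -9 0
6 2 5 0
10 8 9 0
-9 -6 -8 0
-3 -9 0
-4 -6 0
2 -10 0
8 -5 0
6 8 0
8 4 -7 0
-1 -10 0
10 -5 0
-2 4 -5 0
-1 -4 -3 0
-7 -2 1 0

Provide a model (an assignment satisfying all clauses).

Pure literal: p3 appears only negated; assign p3 = False.
Set p1 = True and propagate.
  then p10 is forced to False.
  then p5 is forced to False.
For the remaining variables, p2 = True, p4 = True, p6 = False, p7 = False, p8 = True, p9 = False works.

p1=True, p2=True, p3=False, p4=True, p5=False, p6=False, p7=False, p8=True, p9=False, p10=False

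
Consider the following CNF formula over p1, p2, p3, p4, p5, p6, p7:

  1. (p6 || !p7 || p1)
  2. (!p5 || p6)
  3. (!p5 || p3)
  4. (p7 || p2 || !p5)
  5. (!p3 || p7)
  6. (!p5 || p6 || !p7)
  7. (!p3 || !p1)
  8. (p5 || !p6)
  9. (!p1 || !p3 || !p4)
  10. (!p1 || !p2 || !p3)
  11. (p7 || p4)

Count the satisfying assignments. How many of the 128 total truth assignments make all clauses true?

Split on p3, then p5.
  p3=1, p5=1: remaining (p1,p2,p4,p6,p7) ∈ {(0,0,0,1,1); (0,0,1,1,1); (0,1,0,1,1); (0,1,1,1,1)} — 4.
  p3=1, p5=0: a clause becomes empty — 0.
  p3=0, p5=1: a clause becomes empty — 0.
  p3=0, p5=0: p2 free; 4 ways for (p1,p4,p6,p7) × 2^1 = 8.
Total: 4 + 0 + 0 + 8 = 12.

12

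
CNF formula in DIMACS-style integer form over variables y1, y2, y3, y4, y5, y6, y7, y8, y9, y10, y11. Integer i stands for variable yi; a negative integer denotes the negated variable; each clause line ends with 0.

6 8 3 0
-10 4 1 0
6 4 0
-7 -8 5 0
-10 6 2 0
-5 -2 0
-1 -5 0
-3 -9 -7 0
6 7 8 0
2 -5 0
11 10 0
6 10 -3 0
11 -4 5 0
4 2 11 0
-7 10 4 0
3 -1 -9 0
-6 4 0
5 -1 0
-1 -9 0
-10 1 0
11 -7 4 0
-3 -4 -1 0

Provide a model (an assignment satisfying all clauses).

y9 occurs only negated in the remaining clauses — set y9 = False.
Pure literal: y11 appears only positively; assign y11 = True.
Branch on y1: take y1 = False.
  then y10 is forced to False.
Try y2 = True.
  then y5 is forced to False.
Branch on y3: take y3 = True.
  then y6 is forced to True.
  then y4 is forced to True.
For the remaining variables, y7 = True, y8 = False works.

y1=False, y2=True, y3=True, y4=True, y5=False, y6=True, y7=True, y8=False, y9=False, y10=False, y11=True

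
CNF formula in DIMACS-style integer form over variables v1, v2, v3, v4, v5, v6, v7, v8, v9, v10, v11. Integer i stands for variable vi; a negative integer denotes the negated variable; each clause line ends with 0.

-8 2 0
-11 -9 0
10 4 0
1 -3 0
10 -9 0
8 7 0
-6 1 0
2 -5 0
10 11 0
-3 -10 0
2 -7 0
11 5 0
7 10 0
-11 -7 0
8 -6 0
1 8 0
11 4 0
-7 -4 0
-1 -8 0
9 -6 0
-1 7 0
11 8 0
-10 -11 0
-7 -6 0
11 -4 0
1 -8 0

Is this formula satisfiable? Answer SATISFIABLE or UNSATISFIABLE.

UNSATISFIABLE

v11 = True:
  propagation gives v9=False, v7=False, v8=True, v2=True; an empty clause results — contradiction.
v11 = False:
  propagation gives v10=True, v3=False, v5=True, v2=True; an empty clause results — contradiction.
Every branch closes, so no satisfying assignment exists.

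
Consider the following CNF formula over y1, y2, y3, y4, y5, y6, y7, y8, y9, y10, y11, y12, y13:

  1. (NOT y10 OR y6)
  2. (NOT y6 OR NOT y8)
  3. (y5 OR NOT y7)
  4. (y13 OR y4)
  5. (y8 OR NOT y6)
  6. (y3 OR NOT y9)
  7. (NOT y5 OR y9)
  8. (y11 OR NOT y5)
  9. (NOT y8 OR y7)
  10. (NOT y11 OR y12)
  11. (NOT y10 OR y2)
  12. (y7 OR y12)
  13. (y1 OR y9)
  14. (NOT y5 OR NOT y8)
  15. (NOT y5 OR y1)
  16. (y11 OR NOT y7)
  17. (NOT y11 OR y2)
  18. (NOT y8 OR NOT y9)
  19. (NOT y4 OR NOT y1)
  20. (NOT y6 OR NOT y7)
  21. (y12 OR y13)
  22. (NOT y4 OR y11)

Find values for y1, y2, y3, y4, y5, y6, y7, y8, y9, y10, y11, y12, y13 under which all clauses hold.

y1 = T, y2 = T, y3 = T, y4 = F, y5 = F, y6 = F, y7 = F, y8 = F, y9 = T, y10 = F, y11 = T, y12 = T, y13 = T

Pure literal: y2 appears only positively; assign y2 = True.
Pure literal: y3 appears only positively; assign y3 = True.
Set y1 = True and propagate.
  then y4 is forced to False.
  then y13 is forced to True.
Branch on y5: take y5 = False.
  then y7 is forced to False.
  then y8 is forced to False.
  then y6 is forced to False.
  then y10 is forced to False.
  then y12 is forced to True.
y9, y11 are now unconstrained; take y9 = True, y11 = True.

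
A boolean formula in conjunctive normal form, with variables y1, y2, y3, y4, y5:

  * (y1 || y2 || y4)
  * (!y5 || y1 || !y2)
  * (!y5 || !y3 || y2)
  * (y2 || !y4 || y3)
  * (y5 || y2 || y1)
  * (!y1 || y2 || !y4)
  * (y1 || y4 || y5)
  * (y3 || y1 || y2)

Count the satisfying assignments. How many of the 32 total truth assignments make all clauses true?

Split on y2, then y1.
  y2=T, y1=T: y3, y4, y5 free → 2^3 = 8.
  y2=T, y1=F: remaining (y3,y4,y5) ∈ {(F,T,F); (T,T,F)} — 2.
  y2=F, y1=T: remaining (y3,y4,y5) ∈ {(F,F,F); (F,F,T); (T,F,F)} — 3.
  y2=F, y1=F: a clause becomes empty — 0.
Total: 8 + 2 + 3 + 0 = 13.

13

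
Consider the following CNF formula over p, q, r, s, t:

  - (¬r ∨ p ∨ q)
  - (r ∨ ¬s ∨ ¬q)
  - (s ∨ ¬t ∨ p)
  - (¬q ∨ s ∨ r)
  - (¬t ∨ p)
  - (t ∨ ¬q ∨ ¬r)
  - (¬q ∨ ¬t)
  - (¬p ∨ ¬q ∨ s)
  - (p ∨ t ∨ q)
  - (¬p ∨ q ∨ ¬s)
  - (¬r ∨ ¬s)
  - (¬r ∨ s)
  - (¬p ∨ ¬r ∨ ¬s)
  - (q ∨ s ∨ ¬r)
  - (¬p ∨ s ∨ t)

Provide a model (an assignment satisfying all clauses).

p = True, q = False, r = False, s = False, t = True

Try p = True.
Try q = False.
  then s is forced to False.
  then r is forced to False.
  then t is forced to True.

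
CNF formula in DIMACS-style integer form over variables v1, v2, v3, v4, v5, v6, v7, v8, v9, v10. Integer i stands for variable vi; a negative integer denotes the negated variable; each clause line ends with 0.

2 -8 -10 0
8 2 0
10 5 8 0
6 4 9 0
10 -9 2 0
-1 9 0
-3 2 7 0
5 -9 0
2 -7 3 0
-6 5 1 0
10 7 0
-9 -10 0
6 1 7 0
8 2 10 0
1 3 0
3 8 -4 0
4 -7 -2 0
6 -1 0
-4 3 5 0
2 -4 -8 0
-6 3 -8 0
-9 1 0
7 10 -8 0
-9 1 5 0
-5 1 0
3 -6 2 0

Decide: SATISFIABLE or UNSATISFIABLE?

Branch on v1: take v1 = True.
  then v9 is forced to True.
  then v5 is forced to True.
  then v10 is forced to False.
  then v2 is forced to True.
  then v7 is forced to True.
  then v4 is forced to True.
  then v6 is forced to True.
Try v3 = True.
v8 is now unconstrained; take v8 = False.
Every clause has at least one true literal under this assignment.
So v1 = True, v2 = True, v3 = True, v4 = True, v5 = True, v6 = True, v7 = True, v8 = False, v9 = True, v10 = False is a satisfying assignment.

SATISFIABLE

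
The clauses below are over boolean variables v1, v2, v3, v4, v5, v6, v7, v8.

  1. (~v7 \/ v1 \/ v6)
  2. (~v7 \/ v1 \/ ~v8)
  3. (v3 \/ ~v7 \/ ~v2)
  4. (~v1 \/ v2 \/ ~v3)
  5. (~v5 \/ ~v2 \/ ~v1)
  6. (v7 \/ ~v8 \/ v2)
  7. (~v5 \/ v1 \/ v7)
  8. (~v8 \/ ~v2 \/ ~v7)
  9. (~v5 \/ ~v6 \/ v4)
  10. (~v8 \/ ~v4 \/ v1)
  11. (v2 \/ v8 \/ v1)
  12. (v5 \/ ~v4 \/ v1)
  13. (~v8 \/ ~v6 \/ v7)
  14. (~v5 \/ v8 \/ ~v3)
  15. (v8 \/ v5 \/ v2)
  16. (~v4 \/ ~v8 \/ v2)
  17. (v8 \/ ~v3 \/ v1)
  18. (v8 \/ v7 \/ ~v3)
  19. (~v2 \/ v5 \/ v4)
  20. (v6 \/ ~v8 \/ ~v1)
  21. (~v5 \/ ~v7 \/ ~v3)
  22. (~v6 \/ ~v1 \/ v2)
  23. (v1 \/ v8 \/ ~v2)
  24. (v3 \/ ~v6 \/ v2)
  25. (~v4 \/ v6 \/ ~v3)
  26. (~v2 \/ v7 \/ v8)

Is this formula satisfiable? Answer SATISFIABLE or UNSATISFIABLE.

SATISFIABLE

Try v1 = True.
For the remaining variables, v2 = False, v3 = False, v4 = True, v5 = True, v6 = False, v7 = True, v8 = False works.
So v1=T, v2=F, v3=F, v4=T, v5=T, v6=F, v7=T, v8=F is a satisfying assignment.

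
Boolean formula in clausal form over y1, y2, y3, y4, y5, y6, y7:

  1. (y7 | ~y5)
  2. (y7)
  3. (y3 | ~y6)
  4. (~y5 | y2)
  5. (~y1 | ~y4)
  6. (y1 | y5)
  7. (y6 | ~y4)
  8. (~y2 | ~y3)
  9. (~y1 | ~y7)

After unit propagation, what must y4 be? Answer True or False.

Unit clause (y7) sets y7 = True.
(~y7 | ~y1): since y7 = True, the clause reduces to (~y1). y1 = False.
In (y5 | y1), y1 is now false; y5 must hold, so y5 = True.
(~y5 | y2): since y5 = True, the clause reduces to (y2). y2 = True.
In (~y2 | ~y3), ~y2 is now false; ~y3 must hold, so y3 = False.
(y3 | ~y6) with y3 = False leaves only ~y6, so y6 = False.
(~y4 | y6) with y6 = False leaves only ~y4, so y4 = False.

False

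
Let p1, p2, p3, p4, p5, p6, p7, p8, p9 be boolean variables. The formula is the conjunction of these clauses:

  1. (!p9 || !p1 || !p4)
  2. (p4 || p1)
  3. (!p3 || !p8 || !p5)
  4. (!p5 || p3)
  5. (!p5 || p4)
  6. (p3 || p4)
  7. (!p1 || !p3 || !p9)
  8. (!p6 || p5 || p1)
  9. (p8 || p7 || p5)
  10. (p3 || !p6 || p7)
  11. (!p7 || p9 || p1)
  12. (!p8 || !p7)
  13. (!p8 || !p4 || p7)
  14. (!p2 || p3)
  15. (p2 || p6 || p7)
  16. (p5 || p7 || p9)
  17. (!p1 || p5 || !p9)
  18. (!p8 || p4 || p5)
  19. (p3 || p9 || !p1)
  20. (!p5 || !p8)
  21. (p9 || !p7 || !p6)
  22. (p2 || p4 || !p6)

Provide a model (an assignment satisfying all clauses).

Branch on p1: take p1 = False.
  then p4 is forced to True.
Try p2 = True.
  then p3 is forced to True.
For the remaining variables, p5 = True, p6 = False, p7 = False, p8 = False, p9 = False works.

p1=False, p2=True, p3=True, p4=True, p5=True, p6=False, p7=False, p8=False, p9=False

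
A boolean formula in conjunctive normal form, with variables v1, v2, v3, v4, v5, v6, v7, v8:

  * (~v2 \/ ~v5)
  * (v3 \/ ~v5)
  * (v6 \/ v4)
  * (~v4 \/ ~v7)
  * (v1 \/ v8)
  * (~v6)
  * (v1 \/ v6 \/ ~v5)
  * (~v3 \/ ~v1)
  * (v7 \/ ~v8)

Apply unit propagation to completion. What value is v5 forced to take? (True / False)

(~v6) is a unit clause: v6 = False.
From (v6 \/ v4) and v6 = False: v4 = True.
From (~v4 \/ ~v7) and v4 = True: v7 = False.
(~v8 \/ v7): since v7 = False, the clause reduces to (~v8). v8 = False.
(v8 \/ v1) with v8 = False leaves only v1, so v1 = True.
In (~v1 \/ ~v3), ~v1 is now false; ~v3 must hold, so v3 = False.
From (~v5 \/ v3) and v3 = False: v5 = False.

False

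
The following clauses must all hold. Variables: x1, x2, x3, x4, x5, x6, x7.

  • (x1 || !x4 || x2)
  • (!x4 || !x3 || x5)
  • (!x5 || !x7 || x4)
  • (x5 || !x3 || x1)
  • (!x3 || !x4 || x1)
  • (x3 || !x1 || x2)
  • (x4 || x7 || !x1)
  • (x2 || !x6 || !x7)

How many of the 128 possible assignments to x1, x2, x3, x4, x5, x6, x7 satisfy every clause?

43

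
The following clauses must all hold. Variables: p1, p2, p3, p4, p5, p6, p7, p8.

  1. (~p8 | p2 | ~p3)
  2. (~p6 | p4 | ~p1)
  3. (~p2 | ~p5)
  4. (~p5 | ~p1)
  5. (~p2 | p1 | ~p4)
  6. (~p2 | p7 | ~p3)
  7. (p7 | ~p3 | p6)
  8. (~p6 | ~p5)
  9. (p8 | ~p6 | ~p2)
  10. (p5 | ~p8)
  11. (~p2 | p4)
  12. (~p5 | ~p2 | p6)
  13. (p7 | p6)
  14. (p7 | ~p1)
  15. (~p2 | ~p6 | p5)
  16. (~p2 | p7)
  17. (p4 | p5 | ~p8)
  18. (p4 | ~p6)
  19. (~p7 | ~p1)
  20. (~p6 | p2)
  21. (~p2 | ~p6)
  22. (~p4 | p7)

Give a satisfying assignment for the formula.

p3 occurs only negated in the remaining clauses — set p3 = False.
Branch on p1: take p1 = False.
Branch on p2: take p2 = False.
  then p6 is forced to False.
  then p7 is forced to True.
For the remaining variables, p4 = False, p5 = False, p8 = False works.

p1 = F, p2 = F, p3 = F, p4 = F, p5 = F, p6 = F, p7 = T, p8 = F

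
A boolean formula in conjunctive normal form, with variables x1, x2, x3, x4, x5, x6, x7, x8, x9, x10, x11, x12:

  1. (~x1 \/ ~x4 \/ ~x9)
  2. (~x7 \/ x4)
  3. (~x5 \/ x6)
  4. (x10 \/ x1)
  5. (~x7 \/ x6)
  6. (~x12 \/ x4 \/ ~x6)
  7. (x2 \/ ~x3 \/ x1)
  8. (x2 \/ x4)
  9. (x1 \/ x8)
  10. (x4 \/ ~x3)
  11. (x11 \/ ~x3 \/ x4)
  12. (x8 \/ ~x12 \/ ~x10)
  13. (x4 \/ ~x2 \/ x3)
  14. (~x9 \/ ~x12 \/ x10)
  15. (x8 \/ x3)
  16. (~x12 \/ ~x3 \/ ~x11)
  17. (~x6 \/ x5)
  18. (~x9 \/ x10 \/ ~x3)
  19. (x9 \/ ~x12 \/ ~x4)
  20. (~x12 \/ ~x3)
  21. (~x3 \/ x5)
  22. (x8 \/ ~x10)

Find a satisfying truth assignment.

x1=0, x2=1, x3=0, x4=1, x5=0, x6=0, x7=0, x8=1, x9=1, x10=1, x11=0, x12=0

Check each clause:
  1. (~x4 \/ ~x9 \/ ~x1) — ~x1 is true.
  2. (~x7 \/ x4) — ~x7 is true.
  3. (x6 \/ ~x5) — ~x5 is true.
  4. (x10 \/ x1) — x10 is true.
  5. (~x7 \/ x6) — ~x7 is true.
  6. (~x12 \/ ~x6 \/ x4) — ~x6 is true.
  7. (x2 \/ x1 \/ ~x3) — x2 is true.
  8. (x4 \/ x2) — x2 is true.
  9. (x1 \/ x8) — x8 is true.
  10. (~x3 \/ x4) — x4 is true.
  11. (~x3 \/ x11 \/ x4) — x4 is true.
  12. (~x12 \/ x8 \/ ~x10) — x8 is true.
  13. (x4 \/ x3 \/ ~x2) — x4 is true.
  14. (x10 \/ ~x9 \/ ~x12) — x10 is true.
  15. (x3 \/ x8) — x8 is true.
  16. (~x3 \/ ~x11 \/ ~x12) — ~x11 is true.
  17. (x5 \/ ~x6) — ~x6 is true.
  18. (~x9 \/ ~x3 \/ x10) — x10 is true.
  19. (~x4 \/ x9 \/ ~x12) — x9 is true.
  20. (~x12 \/ ~x3) — ~x12 is true.
  21. (~x3 \/ x5) — ~x3 is true.
  22. (x8 \/ ~x10) — x8 is true.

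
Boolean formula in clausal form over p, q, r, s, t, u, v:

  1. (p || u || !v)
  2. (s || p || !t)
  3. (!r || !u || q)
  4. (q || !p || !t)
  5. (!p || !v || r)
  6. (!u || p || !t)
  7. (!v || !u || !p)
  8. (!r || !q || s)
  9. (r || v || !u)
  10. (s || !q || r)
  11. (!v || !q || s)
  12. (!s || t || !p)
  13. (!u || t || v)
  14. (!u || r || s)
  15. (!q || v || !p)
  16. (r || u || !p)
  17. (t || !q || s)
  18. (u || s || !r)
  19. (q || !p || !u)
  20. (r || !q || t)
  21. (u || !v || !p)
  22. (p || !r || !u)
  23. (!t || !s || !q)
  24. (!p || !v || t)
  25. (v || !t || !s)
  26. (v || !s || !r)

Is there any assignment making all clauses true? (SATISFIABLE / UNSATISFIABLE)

SATISFIABLE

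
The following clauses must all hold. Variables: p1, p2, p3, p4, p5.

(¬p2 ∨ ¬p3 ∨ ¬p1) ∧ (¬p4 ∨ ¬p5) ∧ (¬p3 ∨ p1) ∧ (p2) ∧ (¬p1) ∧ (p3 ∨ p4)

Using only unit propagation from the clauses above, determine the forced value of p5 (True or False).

False

Unit clause (p2) sets p2 = True.
Unit clause (¬p1) sets p1 = False.
(¬p3 ∨ p1) with p1 = False leaves only ¬p3, so p3 = False.
(p4 ∨ p3): since p3 = False, the clause reduces to (p4). p4 = True.
From (¬p5 ∨ ¬p4) and p4 = True: p5 = False.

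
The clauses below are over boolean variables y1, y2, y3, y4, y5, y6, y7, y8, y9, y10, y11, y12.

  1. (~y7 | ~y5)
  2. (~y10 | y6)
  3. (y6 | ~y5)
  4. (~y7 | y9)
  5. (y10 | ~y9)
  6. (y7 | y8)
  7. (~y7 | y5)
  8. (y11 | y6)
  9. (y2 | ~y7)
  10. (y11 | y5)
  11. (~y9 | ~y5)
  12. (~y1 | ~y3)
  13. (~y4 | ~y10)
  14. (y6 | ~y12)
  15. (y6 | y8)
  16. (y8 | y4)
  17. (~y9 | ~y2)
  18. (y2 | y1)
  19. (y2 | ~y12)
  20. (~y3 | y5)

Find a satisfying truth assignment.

Pure literal: y6 appears only positively; assign y6 = True.
Pure literal: y8 appears only positively; assign y8 = True.
Set y1 = False and propagate.
  then y2 is forced to True.
  then y9 is forced to False.
  then y7 is forced to False.
Branch on y3: take y3 = True.
  then y5 is forced to True.
The remaining clauses are satisfied by y4 = True, y10 = False, y11 = True, y12 = True.
Check each clause:
  1. (~y7 | ~y5) — ~y7 is true.
  2. (y6 | ~y10) — ~y10 is true.
  3. (~y5 | y6) — y6 is true.
  4. (y9 | ~y7) — ~y7 is true.
  5. (~y9 | y10) — ~y9 is true.
  6. (y7 | y8) — y8 is true.
  7. (y5 | ~y7) — ~y7 is true.
  8. (y11 | y6) — y11 is true.
  9. (~y7 | y2) — ~y7 is true.
  10. (y11 | y5) — y11 is true.
  11. (~y5 | ~y9) — ~y9 is true.
  12. (~y1 | ~y3) — ~y1 is true.
  13. (~y10 | ~y4) — ~y10 is true.
  14. (y6 | ~y12) — y6 is true.
  15. (y6 | y8) — y8 is true.
  16. (y4 | y8) — y8 is true.
  17. (~y9 | ~y2) — ~y9 is true.
  18. (y1 | y2) — y2 is true.
  19. (~y12 | y2) — y2 is true.
  20. (~y3 | y5) — y5 is true.

y1 = False, y2 = True, y3 = True, y4 = True, y5 = True, y6 = True, y7 = False, y8 = True, y9 = False, y10 = False, y11 = True, y12 = True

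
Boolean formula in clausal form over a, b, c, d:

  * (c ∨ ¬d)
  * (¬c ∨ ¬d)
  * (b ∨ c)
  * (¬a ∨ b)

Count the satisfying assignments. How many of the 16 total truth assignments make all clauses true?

Satisfying assignments:
  a=0 b=0 c=1 d=0
  a=0 b=1 c=0 d=0
  a=0 b=1 c=1 d=0
  a=1 b=1 c=0 d=0
  a=1 b=1 c=1 d=0
Count: 5.

5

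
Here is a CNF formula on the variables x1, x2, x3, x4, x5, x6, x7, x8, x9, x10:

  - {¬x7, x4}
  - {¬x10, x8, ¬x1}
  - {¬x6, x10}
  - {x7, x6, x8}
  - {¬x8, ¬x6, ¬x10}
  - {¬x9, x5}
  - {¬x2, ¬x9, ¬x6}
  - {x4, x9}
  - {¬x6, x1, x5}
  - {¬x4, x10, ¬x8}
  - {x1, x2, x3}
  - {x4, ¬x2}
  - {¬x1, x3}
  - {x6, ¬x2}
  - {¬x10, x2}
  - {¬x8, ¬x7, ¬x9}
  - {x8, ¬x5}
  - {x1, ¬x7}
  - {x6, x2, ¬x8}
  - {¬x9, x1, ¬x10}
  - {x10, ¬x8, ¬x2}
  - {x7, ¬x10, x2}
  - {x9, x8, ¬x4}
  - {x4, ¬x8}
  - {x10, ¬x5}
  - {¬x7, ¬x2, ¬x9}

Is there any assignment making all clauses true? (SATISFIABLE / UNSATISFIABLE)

UNSATISFIABLE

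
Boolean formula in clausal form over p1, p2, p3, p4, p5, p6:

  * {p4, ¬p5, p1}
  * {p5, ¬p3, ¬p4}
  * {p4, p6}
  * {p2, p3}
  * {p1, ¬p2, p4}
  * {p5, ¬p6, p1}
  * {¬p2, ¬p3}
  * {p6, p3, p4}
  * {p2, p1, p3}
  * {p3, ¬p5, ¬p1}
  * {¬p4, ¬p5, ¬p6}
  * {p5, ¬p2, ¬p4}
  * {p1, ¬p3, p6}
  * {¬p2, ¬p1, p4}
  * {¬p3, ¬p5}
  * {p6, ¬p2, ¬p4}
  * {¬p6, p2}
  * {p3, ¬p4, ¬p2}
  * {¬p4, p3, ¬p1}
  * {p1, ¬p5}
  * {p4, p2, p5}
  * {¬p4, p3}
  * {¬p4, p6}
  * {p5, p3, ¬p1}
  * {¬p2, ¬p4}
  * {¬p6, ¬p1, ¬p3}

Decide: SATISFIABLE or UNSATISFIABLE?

UNSATISFIABLE

p4 = True:
  propagation gives p3=True, p5=True; an empty clause results — contradiction.
p4 = False:
  propagation gives p6=True, p2=True, p1=True; an empty clause results — contradiction.
Every branch closes, so no satisfying assignment exists.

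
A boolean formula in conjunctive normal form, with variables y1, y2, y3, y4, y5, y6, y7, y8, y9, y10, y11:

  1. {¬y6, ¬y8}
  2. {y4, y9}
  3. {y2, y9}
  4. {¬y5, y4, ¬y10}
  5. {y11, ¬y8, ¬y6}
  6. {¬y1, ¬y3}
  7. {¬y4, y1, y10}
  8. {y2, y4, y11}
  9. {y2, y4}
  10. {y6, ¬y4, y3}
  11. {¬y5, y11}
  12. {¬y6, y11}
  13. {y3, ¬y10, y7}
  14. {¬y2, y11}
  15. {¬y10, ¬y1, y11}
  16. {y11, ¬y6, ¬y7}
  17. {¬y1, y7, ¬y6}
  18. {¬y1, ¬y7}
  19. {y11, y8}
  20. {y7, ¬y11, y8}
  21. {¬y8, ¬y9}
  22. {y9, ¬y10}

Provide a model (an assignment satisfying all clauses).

y1=0, y2=1, y3=0, y4=0, y5=0, y6=0, y7=1, y8=0, y9=1, y10=0, y11=1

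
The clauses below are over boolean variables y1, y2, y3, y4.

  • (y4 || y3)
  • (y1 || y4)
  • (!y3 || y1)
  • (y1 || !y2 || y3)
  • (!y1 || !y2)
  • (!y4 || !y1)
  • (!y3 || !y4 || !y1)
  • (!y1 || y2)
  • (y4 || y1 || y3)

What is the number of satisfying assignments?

1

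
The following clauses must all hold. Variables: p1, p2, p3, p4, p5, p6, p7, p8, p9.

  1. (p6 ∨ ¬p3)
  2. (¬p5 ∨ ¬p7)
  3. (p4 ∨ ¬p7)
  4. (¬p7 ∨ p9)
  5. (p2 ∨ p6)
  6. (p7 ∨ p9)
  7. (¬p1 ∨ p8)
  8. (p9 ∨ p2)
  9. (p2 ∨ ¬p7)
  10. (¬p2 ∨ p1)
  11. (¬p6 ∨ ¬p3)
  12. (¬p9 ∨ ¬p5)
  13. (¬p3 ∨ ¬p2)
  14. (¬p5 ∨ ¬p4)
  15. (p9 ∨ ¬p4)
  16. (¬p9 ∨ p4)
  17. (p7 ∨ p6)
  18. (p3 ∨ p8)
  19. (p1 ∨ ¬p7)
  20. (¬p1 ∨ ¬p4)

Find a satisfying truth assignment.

p1 = False  p2 = False  p3 = False  p4 = True  p5 = False  p6 = True  p7 = False  p8 = True  p9 = True

Check each clause:
  1. (¬p3 ∨ p6) — ¬p3 is true.
  2. (¬p7 ∨ ¬p5) — ¬p7 is true.
  3. (p4 ∨ ¬p7) — ¬p7 is true.
  4. (p9 ∨ ¬p7) — ¬p7 is true.
  5. (p2 ∨ p6) — p6 is true.
  6. (p7 ∨ p9) — p9 is true.
  7. (p8 ∨ ¬p1) — p8 is true.
  8. (p9 ∨ p2) — p9 is true.
  9. (p2 ∨ ¬p7) — ¬p7 is true.
  10. (p1 ∨ ¬p2) — ¬p2 is true.
  11. (¬p3 ∨ ¬p6) — ¬p3 is true.
  12. (¬p5 ∨ ¬p9) — ¬p5 is true.
  13. (¬p3 ∨ ¬p2) — ¬p3 is true.
  14. (¬p4 ∨ ¬p5) — ¬p5 is true.
  15. (¬p4 ∨ p9) — p9 is true.
  16. (¬p9 ∨ p4) — p4 is true.
  17. (p7 ∨ p6) — p6 is true.
  18. (p3 ∨ p8) — p8 is true.
  19. (¬p7 ∨ p1) — ¬p7 is true.
  20. (¬p4 ∨ ¬p1) — ¬p1 is true.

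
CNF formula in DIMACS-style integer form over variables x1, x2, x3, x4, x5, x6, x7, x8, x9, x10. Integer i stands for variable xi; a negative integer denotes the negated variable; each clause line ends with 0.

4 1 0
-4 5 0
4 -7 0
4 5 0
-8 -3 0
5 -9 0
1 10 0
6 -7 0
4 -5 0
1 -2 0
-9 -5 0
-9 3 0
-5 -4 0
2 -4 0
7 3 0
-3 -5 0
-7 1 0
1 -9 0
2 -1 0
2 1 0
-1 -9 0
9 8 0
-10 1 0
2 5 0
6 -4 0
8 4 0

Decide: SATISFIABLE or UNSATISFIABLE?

UNSATISFIABLE

x1 = True:
  propagation gives x2=True, x9=False, x8=True, x3=False; an empty clause results — contradiction.
x1 = False:
  propagation gives x4=True, x5=True; an empty clause results — contradiction.
Every branch closes, so no satisfying assignment exists.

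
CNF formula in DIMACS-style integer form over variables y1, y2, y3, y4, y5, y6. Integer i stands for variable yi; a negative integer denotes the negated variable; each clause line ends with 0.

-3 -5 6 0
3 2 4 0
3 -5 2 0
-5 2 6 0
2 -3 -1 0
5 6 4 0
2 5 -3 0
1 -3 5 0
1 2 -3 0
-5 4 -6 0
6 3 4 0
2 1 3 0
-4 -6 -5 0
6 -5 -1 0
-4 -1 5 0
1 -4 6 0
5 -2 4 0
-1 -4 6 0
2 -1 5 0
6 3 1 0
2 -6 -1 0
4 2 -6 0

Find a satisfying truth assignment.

Branch on y1: take y1 = False.
Set y2 = True and propagate.
Set y3 = False and propagate.
  then y6 is forced to True.
For the remaining variables, y4 = True, y5 = False works.
Every clause has at least one true literal under this assignment.
Check each clause:
  1. (~y3 | y6 | ~y5) — ~y5 is true.
  2. (y3 | y4 | y2) — y2 is true.
  3. (~y5 | y3 | y2) — y2 is true.
  4. (y2 | ~y5 | y6) — y2 is true.
  5. (y2 | ~y1 | ~y3) — y2 is true.
  6. (y6 | y5 | y4) — y4 is true.
  7. (y2 | y5 | ~y3) — ~y3 is true.
  8. (y5 | y1 | ~y3) — ~y3 is true.
  9. (y2 | ~y3 | y1) — y2 is true.
  10. (y4 | ~y6 | ~y5) — ~y5 is true.
  11. (y6 | y3 | y4) — y4 is true.
  12. (y1 | y3 | y2) — y2 is true.
  13. (~y4 | ~y6 | ~y5) — ~y5 is true.
  14. (y6 | ~y1 | ~y5) — ~y5 is true.
  15. (~y4 | ~y1 | y5) — ~y1 is true.
  16. (y1 | ~y4 | y6) — y6 is true.
  17. (~y2 | y4 | y5) — y4 is true.
  18. (~y4 | y6 | ~y1) — ~y1 is true.
  19. (y2 | y5 | ~y1) — y2 is true.
  20. (y3 | y1 | y6) — y6 is true.
  21. (y2 | ~y1 | ~y6) — y2 is true.
  22. (~y6 | y2 | y4) — y2 is true.

y1=F, y2=T, y3=F, y4=T, y5=F, y6=T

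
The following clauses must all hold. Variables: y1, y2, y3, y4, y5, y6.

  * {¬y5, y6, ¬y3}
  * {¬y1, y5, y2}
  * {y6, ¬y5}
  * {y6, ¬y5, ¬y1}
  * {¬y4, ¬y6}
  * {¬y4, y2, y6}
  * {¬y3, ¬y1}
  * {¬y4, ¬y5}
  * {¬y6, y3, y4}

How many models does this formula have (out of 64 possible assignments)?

Case analysis on y6 and y5:
  y6=1, y5=1: remaining (y1,y2,y3,y4) ∈ {(0,0,1,0); (0,1,1,0)} — 2.
  y6=1, y5=0: remaining (y1,y2,y3,y4) ∈ {(0,0,1,0); (0,1,1,0)} — 2.
  y6=0, y5=1: a clause becomes empty — 0.
  y6=0, y5=0: 8 of the 16 assignments to (y1,y2,y3,y4) work.
Total: 2 + 2 + 0 + 8 = 12.

12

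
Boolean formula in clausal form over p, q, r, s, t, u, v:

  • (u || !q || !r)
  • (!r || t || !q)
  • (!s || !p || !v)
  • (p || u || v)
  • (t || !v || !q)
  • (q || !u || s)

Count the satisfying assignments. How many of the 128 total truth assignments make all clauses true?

57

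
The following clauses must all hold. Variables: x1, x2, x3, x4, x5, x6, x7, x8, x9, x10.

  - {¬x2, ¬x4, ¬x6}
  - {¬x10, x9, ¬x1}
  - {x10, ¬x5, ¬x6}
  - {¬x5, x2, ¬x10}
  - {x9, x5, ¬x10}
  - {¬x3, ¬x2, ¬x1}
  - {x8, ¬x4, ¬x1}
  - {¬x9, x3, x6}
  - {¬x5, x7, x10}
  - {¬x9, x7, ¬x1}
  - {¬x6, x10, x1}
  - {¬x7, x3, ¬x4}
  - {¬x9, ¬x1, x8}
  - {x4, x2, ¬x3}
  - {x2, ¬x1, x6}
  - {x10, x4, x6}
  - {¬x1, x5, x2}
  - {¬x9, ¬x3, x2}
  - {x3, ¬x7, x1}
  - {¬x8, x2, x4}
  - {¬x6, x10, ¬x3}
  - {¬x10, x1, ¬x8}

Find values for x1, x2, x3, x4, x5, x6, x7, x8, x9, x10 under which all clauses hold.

x1=False, x2=True, x3=True, x4=False, x5=False, x6=False, x7=True, x8=False, x9=True, x10=True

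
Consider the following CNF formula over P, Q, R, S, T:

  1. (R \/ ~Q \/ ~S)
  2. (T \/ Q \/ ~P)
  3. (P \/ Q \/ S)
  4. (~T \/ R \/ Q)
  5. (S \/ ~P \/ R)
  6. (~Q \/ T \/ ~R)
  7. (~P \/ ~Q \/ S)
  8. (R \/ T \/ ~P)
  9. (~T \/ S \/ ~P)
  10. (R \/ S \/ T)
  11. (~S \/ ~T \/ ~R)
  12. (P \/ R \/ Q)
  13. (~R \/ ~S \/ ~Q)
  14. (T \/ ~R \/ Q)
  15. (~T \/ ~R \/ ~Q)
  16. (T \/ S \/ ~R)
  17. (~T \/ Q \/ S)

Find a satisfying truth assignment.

P=F, Q=T, R=F, S=F, T=T

Check each clause:
  1. (~Q \/ ~S \/ R) — ~S is true.
  2. (Q \/ ~P \/ T) — Q is true.
  3. (P \/ S \/ Q) — Q is true.
  4. (Q \/ ~T \/ R) — Q is true.
  5. (R \/ ~P \/ S) — ~P is true.
  6. (~Q \/ ~R \/ T) — T is true.
  7. (~P \/ S \/ ~Q) — ~P is true.
  8. (~P \/ R \/ T) — T is true.
  9. (~T \/ ~P \/ S) — ~P is true.
  10. (T \/ S \/ R) — T is true.
  11. (~S \/ ~R \/ ~T) — ~S is true.
  12. (Q \/ P \/ R) — Q is true.
  13. (~Q \/ ~S \/ ~R) — ~S is true.
  14. (Q \/ ~R \/ T) — Q is true.
  15. (~T \/ ~Q \/ ~R) — ~R is true.
  16. (T \/ S \/ ~R) — T is true.
  17. (Q \/ ~T \/ S) — Q is true.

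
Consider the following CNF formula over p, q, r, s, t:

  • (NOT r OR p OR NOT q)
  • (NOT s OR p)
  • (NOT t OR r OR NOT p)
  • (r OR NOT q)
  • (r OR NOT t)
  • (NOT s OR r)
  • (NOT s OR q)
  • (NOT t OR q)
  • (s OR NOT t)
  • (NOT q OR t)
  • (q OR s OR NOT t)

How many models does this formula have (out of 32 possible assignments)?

The models are:
  p=F q=F r=F s=F t=F
  p=F q=F r=T s=F t=F
  p=T q=F r=F s=F t=F
  p=T q=F r=T s=F t=F
  p=T q=T r=T s=T t=T
That's 5 in total.

5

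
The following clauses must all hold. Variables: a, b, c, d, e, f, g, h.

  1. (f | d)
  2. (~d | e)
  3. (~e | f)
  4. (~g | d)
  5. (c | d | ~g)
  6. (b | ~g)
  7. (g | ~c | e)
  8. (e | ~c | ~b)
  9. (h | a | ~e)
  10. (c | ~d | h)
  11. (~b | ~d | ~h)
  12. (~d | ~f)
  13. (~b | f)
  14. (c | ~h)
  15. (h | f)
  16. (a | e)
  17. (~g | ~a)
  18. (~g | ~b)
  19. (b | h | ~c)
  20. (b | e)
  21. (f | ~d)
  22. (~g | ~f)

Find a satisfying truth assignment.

a=False  b=True  c=True  d=False  e=True  f=True  g=False  h=True

Check each clause:
  1. (d | f) — f is true.
  2. (~d | e) — ~d is true.
  3. (~e | f) — f is true.
  4. (d | ~g) — ~g is true.
  5. (d | ~g | c) — ~g is true.
  6. (b | ~g) — ~g is true.
  7. (e | g | ~c) — e is true.
  8. (~b | ~c | e) — e is true.
  9. (h | a | ~e) — h is true.
  10. (c | ~d | h) — h is true.
  11. (~b | ~h | ~d) — ~d is true.
  12. (~f | ~d) — ~d is true.
  13. (~b | f) — f is true.
  14. (c | ~h) — c is true.
  15. (f | h) — h is true.
  16. (a | e) — e is true.
  17. (~g | ~a) — ~g is true.
  18. (~g | ~b) — ~g is true.
  19. (~c | b | h) — h is true.
  20. (e | b) — b is true.
  21. (~d | f) — ~d is true.
  22. (~g | ~f) — ~g is true.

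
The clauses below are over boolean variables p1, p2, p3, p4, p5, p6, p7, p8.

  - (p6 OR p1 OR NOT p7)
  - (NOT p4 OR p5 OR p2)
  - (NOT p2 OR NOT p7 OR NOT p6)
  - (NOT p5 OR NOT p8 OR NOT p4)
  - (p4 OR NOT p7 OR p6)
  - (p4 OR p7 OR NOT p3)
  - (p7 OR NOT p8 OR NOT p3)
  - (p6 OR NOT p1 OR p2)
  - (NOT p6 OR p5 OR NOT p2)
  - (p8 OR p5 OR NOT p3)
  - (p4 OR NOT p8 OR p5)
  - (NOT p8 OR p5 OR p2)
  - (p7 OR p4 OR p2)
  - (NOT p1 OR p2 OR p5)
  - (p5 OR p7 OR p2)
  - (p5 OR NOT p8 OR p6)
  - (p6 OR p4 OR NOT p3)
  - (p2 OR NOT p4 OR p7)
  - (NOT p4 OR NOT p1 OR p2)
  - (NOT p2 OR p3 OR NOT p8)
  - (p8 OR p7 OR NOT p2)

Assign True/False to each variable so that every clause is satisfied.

Set p1 = True and propagate.
Set p2 = False and propagate.
  then p6 is forced to True.
  then p5 is forced to True.
  then p4 is forced to False.
  then p7 is forced to True.
p3, p8 are now unconstrained; take p3 = True, p8 = True.

p1 = True  p2 = False  p3 = True  p4 = False  p5 = True  p6 = True  p7 = True  p8 = True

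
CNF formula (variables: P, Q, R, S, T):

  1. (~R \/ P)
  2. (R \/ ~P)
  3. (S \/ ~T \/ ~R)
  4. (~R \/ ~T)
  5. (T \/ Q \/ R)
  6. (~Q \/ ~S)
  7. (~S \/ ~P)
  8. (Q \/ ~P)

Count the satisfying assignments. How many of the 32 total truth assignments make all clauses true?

5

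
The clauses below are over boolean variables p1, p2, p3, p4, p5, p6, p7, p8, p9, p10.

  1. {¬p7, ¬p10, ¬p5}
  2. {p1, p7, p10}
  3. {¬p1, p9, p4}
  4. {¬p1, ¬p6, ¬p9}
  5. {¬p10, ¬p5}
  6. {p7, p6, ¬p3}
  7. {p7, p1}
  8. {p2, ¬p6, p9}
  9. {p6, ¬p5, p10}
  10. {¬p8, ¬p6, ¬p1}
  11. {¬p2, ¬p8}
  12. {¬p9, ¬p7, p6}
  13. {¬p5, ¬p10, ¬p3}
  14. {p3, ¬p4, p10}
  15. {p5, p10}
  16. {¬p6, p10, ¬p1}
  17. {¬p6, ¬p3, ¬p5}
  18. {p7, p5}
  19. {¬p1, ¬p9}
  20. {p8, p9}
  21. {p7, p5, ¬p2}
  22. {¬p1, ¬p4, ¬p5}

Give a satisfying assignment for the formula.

Try p1 = True.
  then p9 is forced to False.
  then p4 is forced to True.
  then p8 is forced to True.
  then p6 is forced to False.
  then p2 is forced to False.
  then p5 is forced to False.
  then p10 is forced to True.
  then p7 is forced to True.
p3 is now unconstrained; take p3 = False.
Every clause has at least one true literal under this assignment.

p1 = True, p2 = False, p3 = False, p4 = True, p5 = False, p6 = False, p7 = True, p8 = True, p9 = False, p10 = True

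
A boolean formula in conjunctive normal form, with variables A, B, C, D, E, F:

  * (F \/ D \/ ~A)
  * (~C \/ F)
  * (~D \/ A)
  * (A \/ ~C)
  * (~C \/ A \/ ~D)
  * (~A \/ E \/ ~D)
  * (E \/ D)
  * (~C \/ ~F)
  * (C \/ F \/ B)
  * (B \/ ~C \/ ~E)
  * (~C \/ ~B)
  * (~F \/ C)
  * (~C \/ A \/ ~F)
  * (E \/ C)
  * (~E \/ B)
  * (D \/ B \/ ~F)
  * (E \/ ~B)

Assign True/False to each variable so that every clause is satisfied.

A=T, B=T, C=F, D=T, E=T, F=F

Check each clause:
  1. (F \/ D \/ ~A) — D is true.
  2. (F \/ ~C) — ~C is true.
  3. (~D \/ A) — A is true.
  4. (A \/ ~C) — A is true.
  5. (A \/ ~C \/ ~D) — A is true.
  6. (~A \/ ~D \/ E) — E is true.
  7. (E \/ D) — D is true.
  8. (~C \/ ~F) — ~F is true.
  9. (F \/ C \/ B) — B is true.
  10. (B \/ ~C \/ ~E) — B is true.
  11. (~B \/ ~C) — ~C is true.
  12. (C \/ ~F) — ~F is true.
  13. (~F \/ A \/ ~C) — A is true.
  14. (C \/ E) — E is true.
  15. (~E \/ B) — B is true.
  16. (B \/ ~F \/ D) — B is true.
  17. (E \/ ~B) — E is true.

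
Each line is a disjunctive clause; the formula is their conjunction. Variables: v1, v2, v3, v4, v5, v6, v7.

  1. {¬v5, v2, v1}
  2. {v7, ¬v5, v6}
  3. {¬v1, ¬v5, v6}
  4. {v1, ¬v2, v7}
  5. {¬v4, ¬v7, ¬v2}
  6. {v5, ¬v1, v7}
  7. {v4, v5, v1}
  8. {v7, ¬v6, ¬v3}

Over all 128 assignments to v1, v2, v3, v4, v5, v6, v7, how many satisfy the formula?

33

Case analysis on v1 and v5:
  v1=T, v5=T: 10 of the 32 assignments to (v2,v3,v4,v6,v7) work.
  v1=T, v5=F: v3, v6 free; 3 ways for (v2,v4,v7) × 2^2 = 12.
  v1=F, v5=T: remaining (v2,v3,v4,v6,v7) ∈ {(T,F,F,F,T); (T,F,F,T,T); (T,T,F,F,T); (T,T,F,T,T)} — 4.
  v1=F, v5=F: 7 of the 32 assignments to (v2,v3,v4,v6,v7) work.
Total: 10 + 12 + 4 + 7 = 33.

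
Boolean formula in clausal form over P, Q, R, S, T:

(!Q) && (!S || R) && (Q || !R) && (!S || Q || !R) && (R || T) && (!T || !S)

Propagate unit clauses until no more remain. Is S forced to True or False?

(!Q) is a unit clause: Q = False.
(!R || Q) with Q = False leaves only !R, so R = False.
(!S || R) with R = False leaves only !S, so S = False.

False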